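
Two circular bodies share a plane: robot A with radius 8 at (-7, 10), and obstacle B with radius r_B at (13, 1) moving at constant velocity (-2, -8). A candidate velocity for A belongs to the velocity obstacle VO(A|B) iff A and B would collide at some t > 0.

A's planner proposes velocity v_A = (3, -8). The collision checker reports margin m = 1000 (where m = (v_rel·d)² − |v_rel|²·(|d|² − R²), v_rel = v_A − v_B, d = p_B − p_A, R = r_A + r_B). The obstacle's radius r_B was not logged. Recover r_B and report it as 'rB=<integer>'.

m = 1000
d = (20, -9);  v_rel = (5, 0),  |v_rel|² = 25
v_rel×d = (5)·(-9) − (0)·(20) = -45
since m = R²·25 − (-45)²:  R² = (2025 + 1000) / 25 = 121
R = √121 = 11  ⇒  r_B = 11 − 8 = 3

rB=3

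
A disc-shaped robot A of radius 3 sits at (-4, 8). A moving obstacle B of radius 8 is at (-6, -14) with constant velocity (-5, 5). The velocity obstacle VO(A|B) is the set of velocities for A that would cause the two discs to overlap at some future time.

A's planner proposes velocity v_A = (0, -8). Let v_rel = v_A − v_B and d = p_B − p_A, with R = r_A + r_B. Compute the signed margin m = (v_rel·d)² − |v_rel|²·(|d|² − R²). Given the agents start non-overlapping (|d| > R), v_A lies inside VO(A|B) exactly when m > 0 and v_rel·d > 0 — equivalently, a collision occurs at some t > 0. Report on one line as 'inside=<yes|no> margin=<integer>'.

d = (-2, -22),  |d|² = 488;  R = 3+8 = 11,  c = 488−11² = 367
v_rel = (5, -13),  |v_rel|² = 194;  v_rel·d = (5)·(-2) + (-13)·(-22) = 276
194·t² − 552·t + 367 = 0  ⇒  m = 276² − 194·367 = 4978
m = 4978 > 0,  v_rel·d = 276 > 0  ⇒  inside

inside=yes margin=4978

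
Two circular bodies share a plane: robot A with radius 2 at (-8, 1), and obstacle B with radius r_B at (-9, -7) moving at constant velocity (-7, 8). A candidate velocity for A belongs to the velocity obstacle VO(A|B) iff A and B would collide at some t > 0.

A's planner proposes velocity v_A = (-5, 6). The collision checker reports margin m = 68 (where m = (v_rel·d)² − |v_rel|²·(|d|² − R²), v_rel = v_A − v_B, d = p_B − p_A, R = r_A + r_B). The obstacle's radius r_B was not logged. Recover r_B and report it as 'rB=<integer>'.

m = 68
d = (-1, -8);  v_rel = (2, -2),  |v_rel|² = 8
v_rel×d = (2)·(-8) − (-2)·(-1) = -18
since m = R²·8 − (-18)²:  R² = (324 + 68) / 8 = 49
R = √49 = 7  ⇒  r_B = 7 − 2 = 5

rB=5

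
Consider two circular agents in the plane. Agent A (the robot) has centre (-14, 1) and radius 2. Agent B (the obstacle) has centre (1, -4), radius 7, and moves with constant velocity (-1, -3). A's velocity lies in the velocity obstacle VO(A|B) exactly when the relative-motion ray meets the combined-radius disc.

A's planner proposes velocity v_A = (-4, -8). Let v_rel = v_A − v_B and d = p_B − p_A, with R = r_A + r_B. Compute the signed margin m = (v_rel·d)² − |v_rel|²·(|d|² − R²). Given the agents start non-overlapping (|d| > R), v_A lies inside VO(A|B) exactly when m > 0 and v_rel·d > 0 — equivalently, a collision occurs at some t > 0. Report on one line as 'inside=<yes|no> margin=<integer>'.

d = (15, -5),  |d|² = 250;  R = 2+7 = 9,  c = 250−9² = 169
v_rel = (-3, -5),  |v_rel|² = 34;  v_rel·d = (-3)·(15) + (-5)·(-5) = -20
34·t² + 40·t + 169 = 0  ⇒  m = (-20)² − 34·169 = -5346
m = -5346 < 0,  v_rel·d = -20 < 0  ⇒  outside

inside=no margin=-5346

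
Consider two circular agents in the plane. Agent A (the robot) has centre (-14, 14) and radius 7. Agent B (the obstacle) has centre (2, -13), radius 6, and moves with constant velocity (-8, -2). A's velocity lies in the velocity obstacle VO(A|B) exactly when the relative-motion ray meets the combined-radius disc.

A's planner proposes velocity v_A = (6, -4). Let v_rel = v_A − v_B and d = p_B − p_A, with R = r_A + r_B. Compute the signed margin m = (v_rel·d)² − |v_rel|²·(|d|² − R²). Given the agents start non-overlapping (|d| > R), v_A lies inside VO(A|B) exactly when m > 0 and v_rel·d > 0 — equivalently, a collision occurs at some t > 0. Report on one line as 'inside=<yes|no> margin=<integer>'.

d = (16, -27),  |d|² = 985;  R = 7+6 = 13,  c = 985−13² = 816
v_rel = (14, -2),  |v_rel|² = 200;  v_rel·d = (14)·(16) + (-2)·(-27) = 278
200·t² − 556·t + 816 = 0  ⇒  m = 278² − 200·816 = -85916
m = -85916 < 0,  v_rel·d = 278 > 0  ⇒  outside

inside=no margin=-85916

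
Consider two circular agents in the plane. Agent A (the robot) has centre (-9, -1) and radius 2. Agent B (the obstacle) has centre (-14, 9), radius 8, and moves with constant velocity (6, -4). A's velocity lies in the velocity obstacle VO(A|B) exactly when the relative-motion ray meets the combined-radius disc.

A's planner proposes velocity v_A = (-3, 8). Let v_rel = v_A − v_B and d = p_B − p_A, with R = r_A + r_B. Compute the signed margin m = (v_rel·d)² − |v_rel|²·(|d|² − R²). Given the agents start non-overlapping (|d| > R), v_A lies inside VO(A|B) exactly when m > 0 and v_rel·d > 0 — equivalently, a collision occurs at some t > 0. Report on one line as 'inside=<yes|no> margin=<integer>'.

d = (-5, 10),  |d|² = 125;  R = 2+8 = 10,  c = 125−10² = 25
v_rel = (-9, 12),  |v_rel|² = 225;  v_rel·d = (-9)·(-5) + (12)·(10) = 165
225·t² − 330·t + 25 = 0  ⇒  m = 165² − 225·25 = 21600
m = 21600 > 0,  v_rel·d = 165 > 0  ⇒  inside

inside=yes margin=21600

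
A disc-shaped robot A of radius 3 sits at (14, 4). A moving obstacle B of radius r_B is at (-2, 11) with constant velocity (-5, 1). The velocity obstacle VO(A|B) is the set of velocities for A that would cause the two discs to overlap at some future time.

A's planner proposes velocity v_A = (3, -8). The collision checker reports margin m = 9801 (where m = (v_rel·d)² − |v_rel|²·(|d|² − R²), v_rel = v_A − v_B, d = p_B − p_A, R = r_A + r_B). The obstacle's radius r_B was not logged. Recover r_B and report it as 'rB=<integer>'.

m = 9801
d = (-16, 7);  v_rel = (8, -9),  |v_rel|² = 145
v_rel×d = (8)·(7) − (-9)·(-16) = -88
since m = R²·145 − (-88)²:  R² = (7744 + 9801) / 145 = 121
R = √121 = 11  ⇒  r_B = 11 − 3 = 8

rB=8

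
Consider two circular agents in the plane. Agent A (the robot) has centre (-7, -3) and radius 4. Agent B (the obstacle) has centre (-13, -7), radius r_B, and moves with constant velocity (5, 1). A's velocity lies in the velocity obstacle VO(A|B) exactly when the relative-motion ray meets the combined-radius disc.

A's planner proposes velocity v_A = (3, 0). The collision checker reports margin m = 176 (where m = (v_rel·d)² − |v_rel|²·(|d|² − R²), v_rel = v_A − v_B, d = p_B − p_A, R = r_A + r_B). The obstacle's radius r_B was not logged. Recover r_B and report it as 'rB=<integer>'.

m = 176
d = (-6, -4);  v_rel = (-2, -1),  |v_rel|² = 5
v_rel×d = (-2)·(-4) − (-1)·(-6) = 2
since m = R²·5 − 2²:  R² = (4 + 176) / 5 = 36
R = √36 = 6  ⇒  r_B = 6 − 4 = 2

rB=2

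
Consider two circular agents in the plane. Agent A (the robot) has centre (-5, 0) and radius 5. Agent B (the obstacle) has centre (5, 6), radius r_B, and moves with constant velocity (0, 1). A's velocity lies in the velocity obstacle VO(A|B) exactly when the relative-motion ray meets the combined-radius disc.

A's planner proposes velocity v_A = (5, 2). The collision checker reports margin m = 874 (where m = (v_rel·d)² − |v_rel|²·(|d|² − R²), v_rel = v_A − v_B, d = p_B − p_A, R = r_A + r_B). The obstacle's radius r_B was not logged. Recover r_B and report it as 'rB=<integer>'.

m = 874
d = (10, 6);  v_rel = (5, 1),  |v_rel|² = 26
v_rel×d = (5)·(6) − (1)·(10) = 20
since m = R²·26 − 20²:  R² = (400 + 874) / 26 = 49
R = √49 = 7  ⇒  r_B = 7 − 5 = 2

rB=2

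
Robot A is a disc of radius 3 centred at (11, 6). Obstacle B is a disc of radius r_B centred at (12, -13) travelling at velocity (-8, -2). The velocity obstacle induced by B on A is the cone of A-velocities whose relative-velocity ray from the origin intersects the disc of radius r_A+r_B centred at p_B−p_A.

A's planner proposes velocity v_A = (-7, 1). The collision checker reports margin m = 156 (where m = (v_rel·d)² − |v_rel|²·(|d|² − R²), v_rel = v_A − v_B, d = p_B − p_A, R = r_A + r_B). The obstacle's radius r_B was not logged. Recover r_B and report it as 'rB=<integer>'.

m = 156
d = (1, -19);  v_rel = (1, 3),  |v_rel|² = 10
v_rel×d = (1)·(-19) − (3)·(1) = -22
since m = R²·10 − (-22)²:  R² = (484 + 156) / 10 = 64
R = √64 = 8  ⇒  r_B = 8 − 3 = 5

rB=5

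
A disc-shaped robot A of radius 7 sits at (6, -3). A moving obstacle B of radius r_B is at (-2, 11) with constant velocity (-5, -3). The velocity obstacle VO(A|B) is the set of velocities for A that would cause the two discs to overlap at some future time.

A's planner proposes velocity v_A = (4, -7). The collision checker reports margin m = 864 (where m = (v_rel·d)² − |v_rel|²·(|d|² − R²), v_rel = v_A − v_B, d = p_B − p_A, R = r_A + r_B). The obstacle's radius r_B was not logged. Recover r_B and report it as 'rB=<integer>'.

m = 864
d = (-8, 14);  v_rel = (9, -4),  |v_rel|² = 97
v_rel×d = (9)·(14) − (-4)·(-8) = 94
since m = R²·97 − 94²:  R² = (8836 + 864) / 97 = 100
R = √100 = 10  ⇒  r_B = 10 − 7 = 3

rB=3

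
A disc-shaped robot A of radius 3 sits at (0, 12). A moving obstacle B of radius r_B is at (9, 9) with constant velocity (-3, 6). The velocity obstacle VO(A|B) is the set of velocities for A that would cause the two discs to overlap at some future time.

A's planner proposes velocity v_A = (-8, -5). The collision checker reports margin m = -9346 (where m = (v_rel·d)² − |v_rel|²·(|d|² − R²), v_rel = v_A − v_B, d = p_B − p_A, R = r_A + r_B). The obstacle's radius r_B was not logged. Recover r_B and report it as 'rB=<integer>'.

m = -9346
d = (9, -3);  v_rel = (-5, -11),  |v_rel|² = 146
v_rel×d = (-5)·(-3) − (-11)·(9) = 114
since m = R²·146 − 114²:  R² = (12996 + -9346) / 146 = 25
R = √25 = 5  ⇒  r_B = 5 − 3 = 2

rB=2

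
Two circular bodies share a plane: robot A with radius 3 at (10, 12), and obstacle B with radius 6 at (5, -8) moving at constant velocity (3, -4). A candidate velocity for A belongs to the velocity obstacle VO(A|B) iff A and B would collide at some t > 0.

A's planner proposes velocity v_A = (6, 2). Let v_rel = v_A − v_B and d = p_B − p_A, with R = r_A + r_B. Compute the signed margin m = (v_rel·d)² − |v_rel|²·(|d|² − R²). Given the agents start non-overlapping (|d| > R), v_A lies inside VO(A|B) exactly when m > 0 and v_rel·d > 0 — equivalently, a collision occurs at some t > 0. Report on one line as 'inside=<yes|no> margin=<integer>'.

d = (-5, -20),  |d|² = 425;  R = 3+6 = 9,  c = 425−9² = 344
v_rel = (3, 6),  |v_rel|² = 45;  v_rel·d = (3)·(-5) + (6)·(-20) = -135
45·t² + 270·t + 344 = 0  ⇒  m = (-135)² − 45·344 = 2745
m = 2745 > 0,  v_rel·d = -135 < 0  ⇒  outside

inside=no margin=2745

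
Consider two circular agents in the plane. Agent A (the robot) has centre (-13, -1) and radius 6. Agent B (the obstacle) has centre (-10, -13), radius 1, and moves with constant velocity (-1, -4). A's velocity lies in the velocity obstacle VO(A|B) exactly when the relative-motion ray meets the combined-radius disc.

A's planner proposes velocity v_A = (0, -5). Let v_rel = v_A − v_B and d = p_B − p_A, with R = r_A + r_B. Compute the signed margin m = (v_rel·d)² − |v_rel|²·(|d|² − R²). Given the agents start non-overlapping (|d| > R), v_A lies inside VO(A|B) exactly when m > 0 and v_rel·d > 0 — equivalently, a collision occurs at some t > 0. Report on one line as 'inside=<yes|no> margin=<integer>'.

d = (3, -12),  |d|² = 153;  R = 6+1 = 7,  c = 153−7² = 104
v_rel = (1, -1),  |v_rel|² = 2;  v_rel·d = (1)·(3) + (-1)·(-12) = 15
2·t² − 30·t + 104 = 0  ⇒  m = 15² − 2·104 = 17
m = 17 > 0,  v_rel·d = 15 > 0  ⇒  inside

inside=yes margin=17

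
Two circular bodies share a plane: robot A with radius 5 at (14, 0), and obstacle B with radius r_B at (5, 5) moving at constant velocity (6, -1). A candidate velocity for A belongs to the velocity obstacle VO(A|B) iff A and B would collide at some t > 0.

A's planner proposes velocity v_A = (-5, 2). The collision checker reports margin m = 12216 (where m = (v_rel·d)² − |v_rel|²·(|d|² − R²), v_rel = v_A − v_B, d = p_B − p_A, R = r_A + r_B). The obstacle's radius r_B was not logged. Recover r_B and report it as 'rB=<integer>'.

m = 12216
d = (-9, 5);  v_rel = (-11, 3),  |v_rel|² = 130
v_rel×d = (-11)·(5) − (3)·(-9) = -28
since m = R²·130 − (-28)²:  R² = (784 + 12216) / 130 = 100
R = √100 = 10  ⇒  r_B = 10 − 5 = 5

rB=5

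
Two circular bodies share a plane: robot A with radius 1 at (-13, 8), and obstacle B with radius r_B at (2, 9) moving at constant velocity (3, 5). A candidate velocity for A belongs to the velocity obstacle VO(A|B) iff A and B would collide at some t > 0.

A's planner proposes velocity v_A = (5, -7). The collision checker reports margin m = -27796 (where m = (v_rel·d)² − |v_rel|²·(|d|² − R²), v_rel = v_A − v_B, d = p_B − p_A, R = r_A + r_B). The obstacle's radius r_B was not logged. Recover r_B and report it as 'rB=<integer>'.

m = -27796
d = (15, 1);  v_rel = (2, -12),  |v_rel|² = 148
v_rel×d = (2)·(1) − (-12)·(15) = 182
since m = R²·148 − 182²:  R² = (33124 + -27796) / 148 = 36
R = √36 = 6  ⇒  r_B = 6 − 1 = 5

rB=5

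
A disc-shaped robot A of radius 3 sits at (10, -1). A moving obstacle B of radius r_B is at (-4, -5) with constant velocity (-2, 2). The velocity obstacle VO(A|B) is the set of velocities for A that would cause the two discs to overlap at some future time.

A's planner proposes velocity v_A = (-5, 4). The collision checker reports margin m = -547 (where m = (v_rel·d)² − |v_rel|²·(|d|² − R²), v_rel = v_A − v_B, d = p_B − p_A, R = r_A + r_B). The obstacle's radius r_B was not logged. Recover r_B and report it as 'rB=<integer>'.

m = -547
d = (-14, -4);  v_rel = (-3, 2),  |v_rel|² = 13
v_rel×d = (-3)·(-4) − (2)·(-14) = 40
since m = R²·13 − 40²:  R² = (1600 + -547) / 13 = 81
R = √81 = 9  ⇒  r_B = 9 − 3 = 6

rB=6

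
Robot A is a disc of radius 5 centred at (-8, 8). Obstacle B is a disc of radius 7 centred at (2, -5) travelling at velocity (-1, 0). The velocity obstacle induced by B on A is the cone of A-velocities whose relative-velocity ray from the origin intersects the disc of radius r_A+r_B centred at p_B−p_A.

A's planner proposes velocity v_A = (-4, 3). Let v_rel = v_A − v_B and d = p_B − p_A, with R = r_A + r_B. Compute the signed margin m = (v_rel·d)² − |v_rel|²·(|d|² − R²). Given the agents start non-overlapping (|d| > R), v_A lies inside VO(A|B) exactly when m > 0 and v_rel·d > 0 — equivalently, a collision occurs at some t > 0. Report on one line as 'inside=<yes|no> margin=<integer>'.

d = (10, -13),  |d|² = 269;  R = 5+7 = 12,  c = 269−12² = 125
v_rel = (-3, 3),  |v_rel|² = 18;  v_rel·d = (-3)·(10) + (3)·(-13) = -69
18·t² + 138·t + 125 = 0  ⇒  m = (-69)² − 18·125 = 2511
m = 2511 > 0,  v_rel·d = -69 < 0  ⇒  outside

inside=no margin=2511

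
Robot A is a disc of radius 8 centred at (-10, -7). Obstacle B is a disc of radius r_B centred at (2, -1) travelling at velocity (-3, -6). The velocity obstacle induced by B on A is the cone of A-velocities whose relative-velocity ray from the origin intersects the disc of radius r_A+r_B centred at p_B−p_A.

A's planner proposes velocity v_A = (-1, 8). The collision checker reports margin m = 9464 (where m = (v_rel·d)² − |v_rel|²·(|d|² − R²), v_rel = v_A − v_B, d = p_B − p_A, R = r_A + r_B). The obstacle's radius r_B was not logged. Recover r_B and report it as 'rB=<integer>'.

m = 9464
d = (12, 6);  v_rel = (2, 14),  |v_rel|² = 200
v_rel×d = (2)·(6) − (14)·(12) = -156
since m = R²·200 − (-156)²:  R² = (24336 + 9464) / 200 = 169
R = √169 = 13  ⇒  r_B = 13 − 8 = 5

rB=5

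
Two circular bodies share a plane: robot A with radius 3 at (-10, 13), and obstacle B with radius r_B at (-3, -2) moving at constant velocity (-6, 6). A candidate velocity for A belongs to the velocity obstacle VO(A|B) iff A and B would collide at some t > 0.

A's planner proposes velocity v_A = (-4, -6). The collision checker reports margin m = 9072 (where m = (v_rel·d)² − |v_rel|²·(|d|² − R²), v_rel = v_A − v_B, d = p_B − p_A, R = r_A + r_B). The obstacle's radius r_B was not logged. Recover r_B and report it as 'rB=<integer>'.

m = 9072
d = (7, -15);  v_rel = (2, -12),  |v_rel|² = 148
v_rel×d = (2)·(-15) − (-12)·(7) = 54
since m = R²·148 − 54²:  R² = (2916 + 9072) / 148 = 81
R = √81 = 9  ⇒  r_B = 9 − 3 = 6

rB=6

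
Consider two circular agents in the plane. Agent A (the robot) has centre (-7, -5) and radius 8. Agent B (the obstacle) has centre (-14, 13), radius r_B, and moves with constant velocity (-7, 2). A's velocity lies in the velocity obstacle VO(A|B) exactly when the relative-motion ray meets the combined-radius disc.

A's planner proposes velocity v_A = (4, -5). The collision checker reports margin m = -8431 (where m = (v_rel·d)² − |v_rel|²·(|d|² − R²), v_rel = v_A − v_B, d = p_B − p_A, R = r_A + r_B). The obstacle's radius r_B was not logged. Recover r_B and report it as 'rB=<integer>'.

m = -8431
d = (-7, 18);  v_rel = (11, -7),  |v_rel|² = 170
v_rel×d = (11)·(18) − (-7)·(-7) = 149
since m = R²·170 − 149²:  R² = (22201 + -8431) / 170 = 81
R = √81 = 9  ⇒  r_B = 9 − 8 = 1

rB=1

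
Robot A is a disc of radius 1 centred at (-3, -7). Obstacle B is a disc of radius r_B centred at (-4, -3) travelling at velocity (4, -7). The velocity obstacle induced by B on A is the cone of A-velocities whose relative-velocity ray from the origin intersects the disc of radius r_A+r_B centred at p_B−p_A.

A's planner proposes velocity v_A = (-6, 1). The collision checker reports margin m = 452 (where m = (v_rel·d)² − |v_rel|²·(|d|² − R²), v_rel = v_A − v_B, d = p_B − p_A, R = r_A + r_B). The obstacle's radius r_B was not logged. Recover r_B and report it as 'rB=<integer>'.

m = 452
d = (-1, 4);  v_rel = (-10, 8),  |v_rel|² = 164
v_rel×d = (-10)·(4) − (8)·(-1) = -32
since m = R²·164 − (-32)²:  R² = (1024 + 452) / 164 = 9
R = √9 = 3  ⇒  r_B = 3 − 1 = 2

rB=2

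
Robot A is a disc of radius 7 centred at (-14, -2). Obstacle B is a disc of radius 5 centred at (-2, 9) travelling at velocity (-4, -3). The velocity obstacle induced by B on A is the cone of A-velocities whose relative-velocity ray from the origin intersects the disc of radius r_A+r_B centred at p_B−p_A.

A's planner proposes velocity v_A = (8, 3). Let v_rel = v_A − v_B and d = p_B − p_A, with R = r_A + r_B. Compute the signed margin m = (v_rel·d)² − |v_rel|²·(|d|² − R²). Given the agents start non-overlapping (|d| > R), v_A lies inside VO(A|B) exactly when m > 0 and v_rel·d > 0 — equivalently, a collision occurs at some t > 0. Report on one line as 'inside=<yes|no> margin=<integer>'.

d = (12, 11),  |d|² = 265;  R = 7+5 = 12,  c = 265−12² = 121
v_rel = (12, 6),  |v_rel|² = 180;  v_rel·d = (12)·(12) + (6)·(11) = 210
180·t² − 420·t + 121 = 0  ⇒  m = 210² − 180·121 = 22320
m = 22320 > 0,  v_rel·d = 210 > 0  ⇒  inside

inside=yes margin=22320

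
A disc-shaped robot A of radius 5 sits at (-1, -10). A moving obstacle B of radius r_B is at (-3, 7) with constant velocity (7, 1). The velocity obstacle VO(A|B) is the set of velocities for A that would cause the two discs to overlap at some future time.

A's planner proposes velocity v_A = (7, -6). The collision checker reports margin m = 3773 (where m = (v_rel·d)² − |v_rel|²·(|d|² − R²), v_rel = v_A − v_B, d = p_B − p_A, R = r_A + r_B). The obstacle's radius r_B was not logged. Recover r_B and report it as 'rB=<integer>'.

m = 3773
d = (-2, 17);  v_rel = (0, -7),  |v_rel|² = 49
v_rel×d = (0)·(17) − (-7)·(-2) = -14
since m = R²·49 − (-14)²:  R² = (196 + 3773) / 49 = 81
R = √81 = 9  ⇒  r_B = 9 − 5 = 4

rB=4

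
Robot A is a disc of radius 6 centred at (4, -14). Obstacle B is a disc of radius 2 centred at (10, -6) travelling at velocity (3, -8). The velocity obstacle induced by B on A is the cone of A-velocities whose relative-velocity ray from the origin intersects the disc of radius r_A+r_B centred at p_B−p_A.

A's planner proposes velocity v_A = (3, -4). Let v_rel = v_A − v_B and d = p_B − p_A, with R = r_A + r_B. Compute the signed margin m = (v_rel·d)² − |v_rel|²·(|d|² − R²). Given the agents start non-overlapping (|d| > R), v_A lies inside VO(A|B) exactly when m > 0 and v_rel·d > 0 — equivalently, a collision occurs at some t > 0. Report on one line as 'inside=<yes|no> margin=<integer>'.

d = (6, 8),  |d|² = 100;  R = 6+2 = 8,  c = 100−8² = 36
v_rel = (0, 4),  |v_rel|² = 16;  v_rel·d = (0)·(6) + (4)·(8) = 32
16·t² − 64·t + 36 = 0  ⇒  m = 32² − 16·36 = 448
m = 448 > 0,  v_rel·d = 32 > 0  ⇒  inside

inside=yes margin=448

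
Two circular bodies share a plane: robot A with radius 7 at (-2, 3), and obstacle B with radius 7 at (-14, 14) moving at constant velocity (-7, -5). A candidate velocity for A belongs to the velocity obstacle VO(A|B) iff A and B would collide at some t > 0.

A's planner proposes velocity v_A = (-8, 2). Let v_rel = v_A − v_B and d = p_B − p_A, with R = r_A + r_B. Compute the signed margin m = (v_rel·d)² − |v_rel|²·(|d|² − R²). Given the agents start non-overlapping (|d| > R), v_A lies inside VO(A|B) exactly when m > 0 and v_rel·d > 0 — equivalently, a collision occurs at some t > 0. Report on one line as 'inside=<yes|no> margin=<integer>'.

d = (-12, 11),  |d|² = 265;  R = 7+7 = 14,  c = 265−14² = 69
v_rel = (-1, 7),  |v_rel|² = 50;  v_rel·d = (-1)·(-12) + (7)·(11) = 89
50·t² − 178·t + 69 = 0  ⇒  m = 89² − 50·69 = 4471
m = 4471 > 0,  v_rel·d = 89 > 0  ⇒  inside

inside=yes margin=4471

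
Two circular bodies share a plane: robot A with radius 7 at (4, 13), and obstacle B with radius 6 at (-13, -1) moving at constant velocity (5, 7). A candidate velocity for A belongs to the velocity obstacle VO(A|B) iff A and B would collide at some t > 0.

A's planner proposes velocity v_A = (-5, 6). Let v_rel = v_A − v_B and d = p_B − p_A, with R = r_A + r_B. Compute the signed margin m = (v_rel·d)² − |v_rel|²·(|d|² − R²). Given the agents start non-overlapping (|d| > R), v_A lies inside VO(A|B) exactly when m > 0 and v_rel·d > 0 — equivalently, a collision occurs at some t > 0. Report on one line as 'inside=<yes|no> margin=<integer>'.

d = (-17, -14),  |d|² = 485;  R = 7+6 = 13,  c = 485−13² = 316
v_rel = (-10, -1),  |v_rel|² = 101;  v_rel·d = (-10)·(-17) + (-1)·(-14) = 184
101·t² − 368·t + 316 = 0  ⇒  m = 184² − 101·316 = 1940
m = 1940 > 0,  v_rel·d = 184 > 0  ⇒  inside

inside=yes margin=1940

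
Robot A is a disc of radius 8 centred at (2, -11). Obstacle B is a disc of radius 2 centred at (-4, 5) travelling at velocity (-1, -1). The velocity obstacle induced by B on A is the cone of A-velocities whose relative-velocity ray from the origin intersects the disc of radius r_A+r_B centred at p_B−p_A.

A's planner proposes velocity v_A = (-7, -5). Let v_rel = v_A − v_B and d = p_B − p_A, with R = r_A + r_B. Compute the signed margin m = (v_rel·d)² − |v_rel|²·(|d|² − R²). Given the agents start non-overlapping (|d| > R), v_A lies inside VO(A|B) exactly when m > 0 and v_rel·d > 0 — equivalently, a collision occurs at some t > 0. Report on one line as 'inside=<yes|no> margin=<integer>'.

d = (-6, 16),  |d|² = 292;  R = 8+2 = 10,  c = 292−10² = 192
v_rel = (-6, -4),  |v_rel|² = 52;  v_rel·d = (-6)·(-6) + (-4)·(16) = -28
52·t² + 56·t + 192 = 0  ⇒  m = (-28)² − 52·192 = -9200
m = -9200 < 0,  v_rel·d = -28 < 0  ⇒  outside

inside=no margin=-9200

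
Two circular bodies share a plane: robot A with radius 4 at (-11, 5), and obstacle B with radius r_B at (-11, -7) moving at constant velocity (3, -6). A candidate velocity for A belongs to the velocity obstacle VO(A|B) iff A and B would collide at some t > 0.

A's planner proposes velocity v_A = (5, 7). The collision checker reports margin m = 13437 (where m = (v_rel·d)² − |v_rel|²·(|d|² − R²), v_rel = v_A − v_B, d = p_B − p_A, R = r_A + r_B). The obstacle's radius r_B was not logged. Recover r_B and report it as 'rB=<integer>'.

m = 13437
d = (0, -12);  v_rel = (2, 13),  |v_rel|² = 173
v_rel×d = (2)·(-12) − (13)·(0) = -24
since m = R²·173 − (-24)²:  R² = (576 + 13437) / 173 = 81
R = √81 = 9  ⇒  r_B = 9 − 4 = 5

rB=5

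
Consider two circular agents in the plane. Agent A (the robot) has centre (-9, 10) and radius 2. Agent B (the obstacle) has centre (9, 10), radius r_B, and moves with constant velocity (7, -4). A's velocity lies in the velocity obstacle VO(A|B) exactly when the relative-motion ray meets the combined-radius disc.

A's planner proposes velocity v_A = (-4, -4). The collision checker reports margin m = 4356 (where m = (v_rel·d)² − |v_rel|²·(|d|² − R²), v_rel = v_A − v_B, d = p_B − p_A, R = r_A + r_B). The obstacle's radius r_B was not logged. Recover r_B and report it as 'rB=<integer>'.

m = 4356
d = (18, 0);  v_rel = (-11, 0),  |v_rel|² = 121
v_rel×d = (-11)·(0) − (0)·(18) = 0
since m = R²·121 − 0²:  R² = (0 + 4356) / 121 = 36
R = √36 = 6  ⇒  r_B = 6 − 2 = 4

rB=4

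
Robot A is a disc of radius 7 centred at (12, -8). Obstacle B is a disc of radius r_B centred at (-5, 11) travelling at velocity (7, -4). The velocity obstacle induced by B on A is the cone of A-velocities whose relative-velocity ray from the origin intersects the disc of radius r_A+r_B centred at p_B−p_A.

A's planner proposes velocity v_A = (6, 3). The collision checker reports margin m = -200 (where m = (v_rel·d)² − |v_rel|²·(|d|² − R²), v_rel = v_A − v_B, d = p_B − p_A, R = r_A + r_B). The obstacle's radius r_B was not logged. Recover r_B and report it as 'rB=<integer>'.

m = -200
d = (-17, 19);  v_rel = (-1, 7),  |v_rel|² = 50
v_rel×d = (-1)·(19) − (7)·(-17) = 100
since m = R²·50 − 100²:  R² = (10000 + -200) / 50 = 196
R = √196 = 14  ⇒  r_B = 14 − 7 = 7

rB=7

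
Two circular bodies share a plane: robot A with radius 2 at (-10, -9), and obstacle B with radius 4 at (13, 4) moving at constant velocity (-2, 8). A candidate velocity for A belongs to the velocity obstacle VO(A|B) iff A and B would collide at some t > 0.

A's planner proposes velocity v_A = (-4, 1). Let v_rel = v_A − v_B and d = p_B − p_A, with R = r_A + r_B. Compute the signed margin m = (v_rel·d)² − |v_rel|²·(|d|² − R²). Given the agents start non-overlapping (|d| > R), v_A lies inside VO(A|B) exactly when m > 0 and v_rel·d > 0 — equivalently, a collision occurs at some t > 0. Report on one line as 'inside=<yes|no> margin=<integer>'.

d = (23, 13),  |d|² = 698;  R = 2+4 = 6,  c = 698−6² = 662
v_rel = (-2, -7),  |v_rel|² = 53;  v_rel·d = (-2)·(23) + (-7)·(13) = -137
53·t² + 274·t + 662 = 0  ⇒  m = (-137)² − 53·662 = -16317
m = -16317 < 0,  v_rel·d = -137 < 0  ⇒  outside

inside=no margin=-16317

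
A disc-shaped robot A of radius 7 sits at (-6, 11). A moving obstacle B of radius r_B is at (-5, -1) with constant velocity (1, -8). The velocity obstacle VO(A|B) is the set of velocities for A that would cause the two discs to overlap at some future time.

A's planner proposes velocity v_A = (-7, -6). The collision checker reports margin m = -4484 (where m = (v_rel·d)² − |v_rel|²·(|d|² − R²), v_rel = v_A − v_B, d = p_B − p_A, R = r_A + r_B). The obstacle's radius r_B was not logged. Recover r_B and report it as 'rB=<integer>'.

m = -4484
d = (1, -12);  v_rel = (-8, 2),  |v_rel|² = 68
v_rel×d = (-8)·(-12) − (2)·(1) = 94
since m = R²·68 − 94²:  R² = (8836 + -4484) / 68 = 64
R = √64 = 8  ⇒  r_B = 8 − 7 = 1

rB=1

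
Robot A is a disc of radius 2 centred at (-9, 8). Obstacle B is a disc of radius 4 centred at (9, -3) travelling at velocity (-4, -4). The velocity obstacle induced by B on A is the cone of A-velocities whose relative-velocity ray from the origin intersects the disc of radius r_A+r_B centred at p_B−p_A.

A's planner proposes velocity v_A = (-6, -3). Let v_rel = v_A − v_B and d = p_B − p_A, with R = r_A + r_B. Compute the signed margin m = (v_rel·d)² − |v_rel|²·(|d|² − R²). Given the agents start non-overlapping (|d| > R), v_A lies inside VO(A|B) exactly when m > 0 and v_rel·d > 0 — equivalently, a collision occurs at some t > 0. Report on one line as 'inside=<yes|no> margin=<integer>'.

d = (18, -11),  |d|² = 445;  R = 2+4 = 6,  c = 445−6² = 409
v_rel = (-2, 1),  |v_rel|² = 5;  v_rel·d = (-2)·(18) + (1)·(-11) = -47
5·t² + 94·t + 409 = 0  ⇒  m = (-47)² − 5·409 = 164
m = 164 > 0,  v_rel·d = -47 < 0  ⇒  outside

inside=no margin=164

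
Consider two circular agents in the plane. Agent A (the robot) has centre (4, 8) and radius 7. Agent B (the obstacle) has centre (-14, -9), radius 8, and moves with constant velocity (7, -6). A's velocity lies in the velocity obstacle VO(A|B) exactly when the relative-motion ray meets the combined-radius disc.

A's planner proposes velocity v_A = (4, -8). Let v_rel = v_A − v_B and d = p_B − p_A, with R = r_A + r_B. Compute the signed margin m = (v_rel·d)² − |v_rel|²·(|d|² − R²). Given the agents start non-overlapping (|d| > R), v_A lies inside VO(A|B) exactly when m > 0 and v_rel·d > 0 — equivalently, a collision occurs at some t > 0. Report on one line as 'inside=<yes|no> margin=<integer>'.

d = (-18, -17),  |d|² = 613;  R = 7+8 = 15,  c = 613−15² = 388
v_rel = (-3, -2),  |v_rel|² = 13;  v_rel·d = (-3)·(-18) + (-2)·(-17) = 88
13·t² − 176·t + 388 = 0  ⇒  m = 88² − 13·388 = 2700
m = 2700 > 0,  v_rel·d = 88 > 0  ⇒  inside

inside=yes margin=2700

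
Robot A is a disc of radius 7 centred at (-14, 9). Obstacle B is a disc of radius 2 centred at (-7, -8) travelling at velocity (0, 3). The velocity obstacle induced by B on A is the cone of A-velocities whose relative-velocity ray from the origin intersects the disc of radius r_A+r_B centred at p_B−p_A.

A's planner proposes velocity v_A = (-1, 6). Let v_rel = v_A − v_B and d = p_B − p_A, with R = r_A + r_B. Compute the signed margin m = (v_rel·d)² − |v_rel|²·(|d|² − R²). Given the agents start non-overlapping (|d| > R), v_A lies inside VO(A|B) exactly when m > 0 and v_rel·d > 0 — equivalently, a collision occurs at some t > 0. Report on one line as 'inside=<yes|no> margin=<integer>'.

d = (7, -17),  |d|² = 338;  R = 7+2 = 9,  c = 338−9² = 257
v_rel = (-1, 3),  |v_rel|² = 10;  v_rel·d = (-1)·(7) + (3)·(-17) = -58
10·t² + 116·t + 257 = 0  ⇒  m = (-58)² − 10·257 = 794
m = 794 > 0,  v_rel·d = -58 < 0  ⇒  outside

inside=no margin=794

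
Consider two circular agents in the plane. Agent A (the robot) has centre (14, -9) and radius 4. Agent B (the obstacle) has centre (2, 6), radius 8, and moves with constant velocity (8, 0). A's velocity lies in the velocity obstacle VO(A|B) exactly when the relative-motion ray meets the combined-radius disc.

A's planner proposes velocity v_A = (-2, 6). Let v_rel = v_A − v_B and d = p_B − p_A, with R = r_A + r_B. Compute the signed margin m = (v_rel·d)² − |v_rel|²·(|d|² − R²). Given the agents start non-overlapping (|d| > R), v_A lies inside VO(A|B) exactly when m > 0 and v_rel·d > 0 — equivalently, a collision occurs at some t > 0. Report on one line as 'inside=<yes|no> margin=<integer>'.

d = (-12, 15),  |d|² = 369;  R = 4+8 = 12,  c = 369−12² = 225
v_rel = (-10, 6),  |v_rel|² = 136;  v_rel·d = (-10)·(-12) + (6)·(15) = 210
136·t² − 420·t + 225 = 0  ⇒  m = 210² − 136·225 = 13500
m = 13500 > 0,  v_rel·d = 210 > 0  ⇒  inside

inside=yes margin=13500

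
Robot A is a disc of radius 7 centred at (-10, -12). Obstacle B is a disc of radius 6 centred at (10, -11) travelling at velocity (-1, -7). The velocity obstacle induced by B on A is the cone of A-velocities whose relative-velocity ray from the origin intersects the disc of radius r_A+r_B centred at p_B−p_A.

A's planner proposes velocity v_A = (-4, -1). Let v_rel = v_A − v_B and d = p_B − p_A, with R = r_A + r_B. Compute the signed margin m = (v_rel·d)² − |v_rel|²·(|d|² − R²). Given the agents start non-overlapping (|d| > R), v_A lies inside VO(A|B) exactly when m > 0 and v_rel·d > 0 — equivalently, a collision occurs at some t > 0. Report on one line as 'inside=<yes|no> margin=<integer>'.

d = (20, 1),  |d|² = 401;  R = 7+6 = 13,  c = 401−13² = 232
v_rel = (-3, 6),  |v_rel|² = 45;  v_rel·d = (-3)·(20) + (6)·(1) = -54
45·t² + 108·t + 232 = 0  ⇒  m = (-54)² − 45·232 = -7524
m = -7524 < 0,  v_rel·d = -54 < 0  ⇒  outside

inside=no margin=-7524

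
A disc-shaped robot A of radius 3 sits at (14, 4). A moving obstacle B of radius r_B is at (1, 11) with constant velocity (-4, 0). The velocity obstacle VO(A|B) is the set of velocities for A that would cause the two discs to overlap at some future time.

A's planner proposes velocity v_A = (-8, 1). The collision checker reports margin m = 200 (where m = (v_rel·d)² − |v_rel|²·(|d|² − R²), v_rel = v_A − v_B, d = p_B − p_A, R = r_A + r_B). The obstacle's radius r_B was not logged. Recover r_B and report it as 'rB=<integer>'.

m = 200
d = (-13, 7);  v_rel = (-4, 1),  |v_rel|² = 17
v_rel×d = (-4)·(7) − (1)·(-13) = -15
since m = R²·17 − (-15)²:  R² = (225 + 200) / 17 = 25
R = √25 = 5  ⇒  r_B = 5 − 3 = 2

rB=2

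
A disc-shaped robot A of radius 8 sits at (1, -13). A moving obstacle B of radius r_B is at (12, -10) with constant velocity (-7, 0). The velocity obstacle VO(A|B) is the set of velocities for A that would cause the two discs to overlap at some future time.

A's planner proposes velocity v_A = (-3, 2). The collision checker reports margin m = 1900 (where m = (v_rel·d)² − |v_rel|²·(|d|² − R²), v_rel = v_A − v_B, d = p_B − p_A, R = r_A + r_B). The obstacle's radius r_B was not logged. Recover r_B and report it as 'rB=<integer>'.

m = 1900
d = (11, 3);  v_rel = (4, 2),  |v_rel|² = 20
v_rel×d = (4)·(3) − (2)·(11) = -10
since m = R²·20 − (-10)²:  R² = (100 + 1900) / 20 = 100
R = √100 = 10  ⇒  r_B = 10 − 8 = 2

rB=2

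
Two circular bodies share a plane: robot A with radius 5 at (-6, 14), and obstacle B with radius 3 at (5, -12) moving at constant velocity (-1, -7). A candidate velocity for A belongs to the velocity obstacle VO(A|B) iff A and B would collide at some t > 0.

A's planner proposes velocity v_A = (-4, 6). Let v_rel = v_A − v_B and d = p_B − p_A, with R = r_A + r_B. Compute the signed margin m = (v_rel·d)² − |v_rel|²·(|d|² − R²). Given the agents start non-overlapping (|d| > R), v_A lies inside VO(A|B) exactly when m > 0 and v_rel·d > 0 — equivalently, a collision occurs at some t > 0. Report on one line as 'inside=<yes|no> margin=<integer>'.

d = (11, -26),  |d|² = 797;  R = 5+3 = 8,  c = 797−8² = 733
v_rel = (-3, 13),  |v_rel|² = 178;  v_rel·d = (-3)·(11) + (13)·(-26) = -371
178·t² + 742·t + 733 = 0  ⇒  m = (-371)² − 178·733 = 7167
m = 7167 > 0,  v_rel·d = -371 < 0  ⇒  outside

inside=no margin=7167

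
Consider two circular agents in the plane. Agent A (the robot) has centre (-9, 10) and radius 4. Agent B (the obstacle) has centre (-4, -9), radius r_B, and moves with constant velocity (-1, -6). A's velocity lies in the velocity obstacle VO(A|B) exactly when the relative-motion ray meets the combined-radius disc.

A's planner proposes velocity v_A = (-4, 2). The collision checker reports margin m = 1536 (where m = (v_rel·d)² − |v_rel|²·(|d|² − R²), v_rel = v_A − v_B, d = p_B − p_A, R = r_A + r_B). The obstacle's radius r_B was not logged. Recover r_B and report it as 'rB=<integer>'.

m = 1536
d = (5, -19);  v_rel = (-3, 8),  |v_rel|² = 73
v_rel×d = (-3)·(-19) − (8)·(5) = 17
since m = R²·73 − 17²:  R² = (289 + 1536) / 73 = 25
R = √25 = 5  ⇒  r_B = 5 − 4 = 1

rB=1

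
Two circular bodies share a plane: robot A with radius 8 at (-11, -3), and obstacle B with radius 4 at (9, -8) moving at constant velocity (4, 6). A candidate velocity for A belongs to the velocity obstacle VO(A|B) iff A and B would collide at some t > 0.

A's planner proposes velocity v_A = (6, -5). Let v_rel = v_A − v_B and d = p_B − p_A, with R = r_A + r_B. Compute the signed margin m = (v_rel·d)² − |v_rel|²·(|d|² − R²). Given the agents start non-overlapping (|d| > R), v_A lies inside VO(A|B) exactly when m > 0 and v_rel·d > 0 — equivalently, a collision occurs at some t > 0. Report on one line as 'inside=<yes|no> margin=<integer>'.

d = (20, -5),  |d|² = 425;  R = 8+4 = 12,  c = 425−12² = 281
v_rel = (2, -11),  |v_rel|² = 125;  v_rel·d = (2)·(20) + (-11)·(-5) = 95
125·t² − 190·t + 281 = 0  ⇒  m = 95² − 125·281 = -26100
m = -26100 < 0,  v_rel·d = 95 > 0  ⇒  outside

inside=no margin=-26100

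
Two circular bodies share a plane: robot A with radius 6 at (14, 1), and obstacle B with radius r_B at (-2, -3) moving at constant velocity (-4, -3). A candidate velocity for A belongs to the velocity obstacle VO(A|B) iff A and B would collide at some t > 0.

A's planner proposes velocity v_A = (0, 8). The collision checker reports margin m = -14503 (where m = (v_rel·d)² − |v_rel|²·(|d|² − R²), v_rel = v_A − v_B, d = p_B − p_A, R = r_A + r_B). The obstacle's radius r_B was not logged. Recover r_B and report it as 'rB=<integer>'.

m = -14503
d = (-16, -4);  v_rel = (4, 11),  |v_rel|² = 137
v_rel×d = (4)·(-4) − (11)·(-16) = 160
since m = R²·137 − 160²:  R² = (25600 + -14503) / 137 = 81
R = √81 = 9  ⇒  r_B = 9 − 6 = 3

rB=3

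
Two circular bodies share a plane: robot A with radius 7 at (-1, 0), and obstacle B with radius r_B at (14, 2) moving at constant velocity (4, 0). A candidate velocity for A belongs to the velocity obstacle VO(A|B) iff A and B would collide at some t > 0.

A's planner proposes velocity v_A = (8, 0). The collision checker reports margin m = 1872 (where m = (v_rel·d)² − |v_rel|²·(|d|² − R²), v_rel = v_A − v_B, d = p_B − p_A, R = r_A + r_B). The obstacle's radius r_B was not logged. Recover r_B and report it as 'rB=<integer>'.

m = 1872
d = (15, 2);  v_rel = (4, 0),  |v_rel|² = 16
v_rel×d = (4)·(2) − (0)·(15) = 8
since m = R²·16 − 8²:  R² = (64 + 1872) / 16 = 121
R = √121 = 11  ⇒  r_B = 11 − 7 = 4

rB=4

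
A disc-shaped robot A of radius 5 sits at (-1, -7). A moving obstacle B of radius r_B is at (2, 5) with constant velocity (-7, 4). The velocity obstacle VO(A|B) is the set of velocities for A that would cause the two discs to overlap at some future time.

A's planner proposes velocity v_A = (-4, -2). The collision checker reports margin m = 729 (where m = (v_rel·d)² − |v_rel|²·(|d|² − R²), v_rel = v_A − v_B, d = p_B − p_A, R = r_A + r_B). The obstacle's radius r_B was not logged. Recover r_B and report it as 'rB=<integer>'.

m = 729
d = (3, 12);  v_rel = (3, -6),  |v_rel|² = 45
v_rel×d = (3)·(12) − (-6)·(3) = 54
since m = R²·45 − 54²:  R² = (2916 + 729) / 45 = 81
R = √81 = 9  ⇒  r_B = 9 − 5 = 4

rB=4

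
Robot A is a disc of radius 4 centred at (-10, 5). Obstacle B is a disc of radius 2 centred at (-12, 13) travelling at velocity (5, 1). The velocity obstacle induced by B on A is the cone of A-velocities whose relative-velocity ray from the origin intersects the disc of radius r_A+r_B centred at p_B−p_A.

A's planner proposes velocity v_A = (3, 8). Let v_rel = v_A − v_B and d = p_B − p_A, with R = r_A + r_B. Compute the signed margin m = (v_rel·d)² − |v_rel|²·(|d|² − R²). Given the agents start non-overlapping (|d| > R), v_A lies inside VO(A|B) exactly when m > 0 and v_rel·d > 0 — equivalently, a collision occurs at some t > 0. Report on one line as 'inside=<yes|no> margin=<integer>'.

d = (-2, 8),  |d|² = 68;  R = 4+2 = 6,  c = 68−6² = 32
v_rel = (-2, 7),  |v_rel|² = 53;  v_rel·d = (-2)·(-2) + (7)·(8) = 60
53·t² − 120·t + 32 = 0  ⇒  m = 60² − 53·32 = 1904
m = 1904 > 0,  v_rel·d = 60 > 0  ⇒  inside

inside=yes margin=1904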